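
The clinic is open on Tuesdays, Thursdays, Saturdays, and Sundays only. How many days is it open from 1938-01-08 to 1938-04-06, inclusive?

51

1938-01-08 is a Saturday.
The range spans 89 days (inclusive of both endpoints).
89 = 7 × 12 + 5, so there are 12 full weeks plus 5 extra days.
Each full week contributes 4 days from the set (Tue, Thu, Sat, Sun): 12 × 4 = 48.
The 5 extra days are Saturday, Sunday, Monday, Tuesday, Wednesday — 3 of them qualify.
Total: 48 + 3 = 51.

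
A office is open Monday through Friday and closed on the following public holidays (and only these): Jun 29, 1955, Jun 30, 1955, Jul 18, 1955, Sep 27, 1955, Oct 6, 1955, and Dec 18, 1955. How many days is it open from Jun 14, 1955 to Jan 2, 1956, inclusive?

140

Jun 14, 1955 is a Tuesday.
The range spans 203 days (inclusive of both endpoints).
203 = 7 × 29, so the span is exactly 29 full weeks.
Each full week contributes 5 weekdays (Mon–Fri): 29 × 5 = 145.
Total: 145.
Holidays: Jun 29, 1955 (Wed); Jun 30, 1955 (Thu); Jul 18, 1955 (Mon); Sep 27, 1955 (Tue); Oct 6, 1955 (Thu); Dec 18, 1955 (Sun).
5 of the 6 holidays fall on weekdays; the rest are weekends and were already excluded.
Business days: 145 − 5 = 140.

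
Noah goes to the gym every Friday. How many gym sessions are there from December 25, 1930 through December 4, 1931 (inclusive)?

50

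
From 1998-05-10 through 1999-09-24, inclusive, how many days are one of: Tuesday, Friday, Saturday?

1998-05-10 is a Sunday.
The range spans 503 days (inclusive of both endpoints).
503 = 7 × 71 + 6, so there are 71 full weeks plus 6 extra days.
Each full week contributes 3 days from the set (Tue, Fri, Sat): 71 × 3 = 213.
The 6 extra days are Sun, Mon, Tue, Wed, Thu, Fri — 2 of them qualify.
Total: 213 + 2 = 215.

215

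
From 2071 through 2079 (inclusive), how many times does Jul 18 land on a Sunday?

Day of week of July 18 in each year:
2071: Sat, 2072: Mon, 2073: Tue, 2074: Wed, 2075: Thu, 2076: Sat, 2077: Sun ✓, 2078: Mon, 2079: Tue
Sundays: 2077.

1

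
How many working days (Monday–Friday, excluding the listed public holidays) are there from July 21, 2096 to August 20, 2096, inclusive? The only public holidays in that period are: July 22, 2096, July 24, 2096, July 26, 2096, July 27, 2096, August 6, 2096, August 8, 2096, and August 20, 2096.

July 21, 2096 is a Saturday.
From July 21, 2096 to August 20, 2096 is 31 days inclusive.
31 = 7 × 4 + 3, so there are 4 full weeks plus 3 extra days.
Each full week contributes 5 weekdays (Mon–Fri): 4 × 5 = 20.
The 3 extra days are Sat, Sun, Mon — 1 of them qualifies.
Total: 20 + 1 = 21.
Holidays: July 22, 2096 (Sun); July 24, 2096 (Tue); July 26, 2096 (Thu); July 27, 2096 (Fri); August 6, 2096 (Mon); August 8, 2096 (Wed); August 20, 2096 (Mon).
6 of the 7 holidays fall on weekdays; the rest are weekends and were already excluded.
Business days: 21 − 6 = 15.

15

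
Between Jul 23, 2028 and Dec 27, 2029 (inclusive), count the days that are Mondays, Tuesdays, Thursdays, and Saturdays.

Jul 23, 2028 is a Sunday.
From Jul 23, 2028 to Dec 27, 2029 is 523 days inclusive.
523 = 7 × 74 + 5, so there are 74 full weeks plus 5 extra days.
Each full week contributes 4 days from the set (Mon, Tue, Thu, Sat): 74 × 4 = 296.
The 5 extra days are Sun, Mon, Tue, Wed, Thu — 3 of them qualify.
Total: 296 + 3 = 299.

299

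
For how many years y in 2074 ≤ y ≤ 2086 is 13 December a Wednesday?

2

Day of week of December 13 in each year:
2074: Thu, 2075: Fri, 2076: Sun, 2077: Mon, 2078: Tue, 2079: Wed ✓, 2080: Fri, 2081: Sat, 2082: Sun, 2083: Mon, 2084: Wed ✓, 2085: Thu, 2086: Fri
Wednesdays: 2079, 2084.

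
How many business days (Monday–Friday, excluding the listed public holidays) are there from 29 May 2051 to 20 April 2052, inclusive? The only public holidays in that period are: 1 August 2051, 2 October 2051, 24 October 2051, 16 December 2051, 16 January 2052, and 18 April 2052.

230 business days

29 May 2051 is a Monday.
The range spans 328 days (inclusive of both endpoints).
328 = 7 × 46 + 6, so there are 46 full weeks plus 6 extra days.
Each full week contributes 5 weekdays (Mon–Fri): 46 × 5 = 230.
The 6 extra days are Monday, Tuesday, Wednesday, Thursday, Friday, Saturday — 5 of them qualify.
Total: 230 + 5 = 235.
Holidays: 1 August 2051 (Tue); 2 October 2051 (Mon); 24 October 2051 (Tue); 16 December 2051 (Sat); 16 January 2052 (Tue); 18 April 2052 (Thu).
5 of the 6 holidays fall on weekdays; the rest are weekends and were already excluded.
Business days: 235 − 5 = 230.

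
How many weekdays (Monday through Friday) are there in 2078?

260

1 January 2078 is a Saturday.
From 1 January 2078 to 31 December 2078 is 365 days inclusive.
365 = 7 × 52 + 1, so there are 52 full weeks plus 1 extra day.
Each full week contributes 5 weekdays (Mon–Fri): 52 × 5 = 260.
The 1 extra day is Saturday — none qualify.
Total: 260 + 0 = 260.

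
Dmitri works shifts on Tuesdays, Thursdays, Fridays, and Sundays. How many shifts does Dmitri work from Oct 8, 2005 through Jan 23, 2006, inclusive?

Oct 8, 2005 is a Saturday.
That's 108 days from start to end, counting both.
108 = 7 × 15 + 3, so there are 15 full weeks plus 3 extra days.
Each full week contributes 4 days from the set (Tue, Thu, Fri, Sun): 15 × 4 = 60.
The 3 extra days are Sat, Sun, Mon — 1 of them qualifies.
Total: 60 + 1 = 61.

61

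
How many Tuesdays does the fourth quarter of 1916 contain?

1 October 1916 is a Sunday.
From 1 October 1916 to 31 December 1916 is 92 days inclusive.
92 = 7 × 13 + 1, so there are 13 full weeks plus 1 extra day.
Each full week contributes one Tuesday: 13 so far.
The 1 extra day is Sunday — none qualify.
Total: 13 + 0 = 13.

13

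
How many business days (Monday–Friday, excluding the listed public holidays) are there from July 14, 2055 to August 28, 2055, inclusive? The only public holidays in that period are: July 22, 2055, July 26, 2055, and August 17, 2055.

30 business days

July 14, 2055 is a Wednesday.
The range spans 46 days (inclusive of both endpoints).
46 = 7 × 6 + 4, so there are 6 full weeks plus 4 extra days.
Each full week contributes 5 weekdays (Mon–Fri): 6 × 5 = 30.
The 4 extra days are Wednesday, Thursday, Friday, Saturday — 3 of them qualify.
Total: 30 + 3 = 33.
Holidays: July 22, 2055 (Thu); July 26, 2055 (Mon); August 17, 2055 (Tue).
All 3 holidays fall on weekdays, so subtract 3.
Business days: 33 − 3 = 30.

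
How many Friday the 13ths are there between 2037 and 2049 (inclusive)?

Friday-the-13ths by year:
2037: Feb, Mar, Nov
2038: Aug
2039: May
2040: Jan, Apr, Jul
2041: Sep, Dec
2042: Jun
2043: Feb, Mar, Nov
2044: May
2045: Jan, Oct
2046: Apr, Jul
2047: Sep, Dec
2048: Mar, Nov
2049: Aug

24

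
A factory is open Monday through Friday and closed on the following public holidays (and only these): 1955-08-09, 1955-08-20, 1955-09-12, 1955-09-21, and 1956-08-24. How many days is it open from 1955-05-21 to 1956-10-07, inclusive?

356 business days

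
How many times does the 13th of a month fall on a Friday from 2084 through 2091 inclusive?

Friday-the-13ths by year:
2084: Oct
2085: Apr, Jul
2086: Sep, Dec
2087: Jun
2088: Feb, Aug
2089: May
2090: Jan, Oct
2091: Apr, Jul

13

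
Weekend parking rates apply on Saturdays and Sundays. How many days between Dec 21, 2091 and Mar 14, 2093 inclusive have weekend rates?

129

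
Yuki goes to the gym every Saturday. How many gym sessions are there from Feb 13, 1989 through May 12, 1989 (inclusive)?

12

Feb 13, 1989 is a Monday.
The range spans 89 days (inclusive of both endpoints).
89 = 7 × 12 + 5, so there are 12 full weeks plus 5 extra days.
Each full week contributes one Saturday: 12 so far.
The 5 extra days are Mon, Tue, Wed, Thu, Fri — none qualify.
Total: 12 + 0 = 12.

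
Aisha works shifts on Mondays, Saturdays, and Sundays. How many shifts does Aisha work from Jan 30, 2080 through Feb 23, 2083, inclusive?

Jan 30, 2080 is a Tuesday.
That's 1121 days from start to end, counting both.
1121 = 7 × 160 + 1, so there are 160 full weeks plus 1 extra day.
Each full week contributes 3 days from the set (Mon, Sat, Sun): 160 × 3 = 480.
The 1 extra day is Tuesday — none qualify.
Total: 480 + 0 = 480.

480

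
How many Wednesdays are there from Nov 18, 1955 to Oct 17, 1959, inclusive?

Nov 18, 1955 is a Friday.
From Nov 18, 1955 to Oct 17, 1959 is 1430 days inclusive.
1430 = 7 × 204 + 2, so there are 204 full weeks plus 2 extra days.
Each full week contributes one Wednesday: 204 so far.
The 2 extra days are Fri, Sat — none qualify.
Total: 204 + 0 = 204.

204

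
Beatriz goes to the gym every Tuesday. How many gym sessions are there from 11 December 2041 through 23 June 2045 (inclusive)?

184

11 December 2041 is a Wednesday.
That's 1291 days from start to end, counting both.
1291 = 7 × 184 + 3, so there are 184 full weeks plus 3 extra days.
Each full week contributes one Tuesday: 184 so far.
The 3 extra days are Wednesday, Thursday, Friday — none qualify.
Total: 184 + 0 = 184.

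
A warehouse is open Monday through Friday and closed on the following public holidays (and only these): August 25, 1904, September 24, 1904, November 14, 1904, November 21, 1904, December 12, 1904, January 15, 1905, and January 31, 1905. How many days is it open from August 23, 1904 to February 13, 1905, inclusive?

120

August 23, 1904 is a Tuesday.
That's 175 days from start to end, counting both.
175 = 7 × 25, so the span is exactly 25 full weeks.
Each full week contributes 5 weekdays (Mon–Fri): 25 × 5 = 125.
Total: 125.
Holidays: August 25, 1904 (Thu); September 24, 1904 (Sat); November 14, 1904 (Mon); November 21, 1904 (Mon); December 12, 1904 (Mon); January 15, 1905 (Sun); January 31, 1905 (Tue).
5 of the 7 holidays fall on weekdays; the rest are weekends and were already excluded.
Business days: 125 − 5 = 120.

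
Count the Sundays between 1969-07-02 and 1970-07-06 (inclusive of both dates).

1969-07-02 is a Wednesday.
From 1969-07-02 to 1970-07-06 is 370 days inclusive.
370 = 7 × 52 + 6, so there are 52 full weeks plus 6 extra days.
Each full week contributes one Sunday: 52 so far.
The 6 extra days are Wed, Thu, Fri, Sat, Sun, Mon — 1 of them qualifies.
Total: 52 + 1 = 53.

53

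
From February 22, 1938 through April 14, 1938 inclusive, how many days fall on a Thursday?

8

February 22, 1938 is a Tuesday.
The range spans 52 days (inclusive of both endpoints).
52 = 7 × 7 + 3, so there are 7 full weeks plus 3 extra days.
Each full week contributes one Thursday: 7 so far.
The 3 extra days are Tuesday, Wednesday, Thursday — 1 of them qualifies.
Total: 7 + 1 = 8.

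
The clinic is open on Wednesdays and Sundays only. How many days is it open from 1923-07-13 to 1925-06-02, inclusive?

1923-07-13 is a Friday.
The range spans 691 days (inclusive of both endpoints).
691 = 7 × 98 + 5, so there are 98 full weeks plus 5 extra days.
Each full week contributes 2 days from the set (Wed, Sun): 98 × 2 = 196.
The 5 extra days are Fri, Sat, Sun, Mon, Tue — 1 of them qualifies.
Total: 196 + 1 = 197.

197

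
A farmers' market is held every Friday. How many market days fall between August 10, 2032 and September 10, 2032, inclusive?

August 10, 2032 is a Tuesday.
That's 32 days from start to end, counting both.
32 = 7 × 4 + 4, so there are 4 full weeks plus 4 extra days.
Each full week contributes one Friday: 4 so far.
The 4 extra days are Tue, Wed, Thu, Fri — 1 of them qualifies.
Total: 4 + 1 = 5.

5 Fridays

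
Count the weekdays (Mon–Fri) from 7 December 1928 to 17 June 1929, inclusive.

137

7 December 1928 is a Friday.
From 7 December 1928 to 17 June 1929 is 193 days inclusive.
193 = 7 × 27 + 4, so there are 27 full weeks plus 4 extra days.
Each full week contributes 5 weekdays (Mon–Fri): 27 × 5 = 135.
The 4 extra days are Fri, Sat, Sun, Mon — 2 of them qualify.
Total: 135 + 2 = 137.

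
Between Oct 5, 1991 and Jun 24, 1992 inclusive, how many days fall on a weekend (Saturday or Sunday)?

Oct 5, 1991 is a Saturday.
From Oct 5, 1991 to Jun 24, 1992 is 264 days inclusive.
264 = 7 × 37 + 5, so there are 37 full weeks plus 5 extra days.
Each full week contributes 2 weekend days (Sat, Sun): 37 × 2 = 74.
The 5 extra days are Saturday, Sunday, Monday, Tuesday, Wednesday — 2 of them qualify.
Total: 74 + 2 = 76.

76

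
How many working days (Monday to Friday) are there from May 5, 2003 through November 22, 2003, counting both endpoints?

May 5, 2003 is a Monday.
The range spans 202 days (inclusive of both endpoints).
202 = 7 × 28 + 6, so there are 28 full weeks plus 6 extra days.
Each full week contributes 5 weekdays (Mon–Fri): 28 × 5 = 140.
The 6 extra days are Monday, Tuesday, Wednesday, Thursday, Friday, Saturday — 5 of them qualify.
Total: 140 + 5 = 145.

145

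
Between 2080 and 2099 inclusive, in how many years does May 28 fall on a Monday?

3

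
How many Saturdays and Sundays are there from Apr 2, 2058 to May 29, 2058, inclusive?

Apr 2, 2058 is a Tuesday.
From Apr 2, 2058 to May 29, 2058 is 58 days inclusive.
58 = 7 × 8 + 2, so there are 8 full weeks plus 2 extra days.
Each full week contributes 2 weekend days (Sat, Sun): 8 × 2 = 16.
The 2 extra days are Tue, Wed — none qualify.
Total: 16 + 0 = 16.

16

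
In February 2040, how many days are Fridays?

4

2040-02-01 is a Wednesday.
The range spans 29 days (inclusive of both endpoints).
29 = 7 × 4 + 1, so there are 4 full weeks plus 1 extra day.
Each full week contributes one Friday: 4 so far.
The 1 extra day is Wednesday — none qualify.
Total: 4 + 0 = 4.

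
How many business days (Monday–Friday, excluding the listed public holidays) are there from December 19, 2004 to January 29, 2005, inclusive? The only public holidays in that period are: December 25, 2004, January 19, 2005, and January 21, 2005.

December 19, 2004 is a Sunday.
From December 19, 2004 to January 29, 2005 is 42 days inclusive.
42 = 7 × 6, so the span is exactly 6 full weeks.
Each full week contributes 5 weekdays (Mon–Fri): 6 × 5 = 30.
Total: 30.
Holidays: December 25, 2004 (Sat); January 19, 2005 (Wed); January 21, 2005 (Fri).
2 of the 3 holidays fall on weekdays; the rest are weekends and were already excluded.
Business days: 30 − 2 = 28.

28 business days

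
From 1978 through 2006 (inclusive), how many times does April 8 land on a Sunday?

4

Day of week of April 8 in each year:
1978: Sat, 1979: Sun ✓, 1980: Tue, 1981: Wed, 1982: Thu, 1983: Fri, 1984: Sun ✓, 1985: Mon, 1986: Tue, 1987: Wed, 1988: Fri, 1989: Sat, 1990: Sun ✓, 1991: Mon, 1992: Wed, 1993: Thu, 1994: Fri, 1995: Sat, 1996: Mon, 1997: Tue, 1998: Wed, 1999: Thu, 2000: Sat, 2001: Sun ✓, 2002: Mon, 2003: Tue, 2004: Thu, 2005: Fri, 2006: Sat
Sundays: 1979, 1984, 1990, 2001.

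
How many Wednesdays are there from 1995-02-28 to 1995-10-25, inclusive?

35 Wednesdays

1995-02-28 is a Tuesday.
The range spans 240 days (inclusive of both endpoints).
240 = 7 × 34 + 2, so there are 34 full weeks plus 2 extra days.
Each full week contributes one Wednesday: 34 so far.
The 2 extra days are Tuesday, Wednesday — 1 of them qualifies.
Total: 34 + 1 = 35.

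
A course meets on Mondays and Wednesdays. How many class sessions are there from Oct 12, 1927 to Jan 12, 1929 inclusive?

131

Oct 12, 1927 is a Wednesday.
The range spans 459 days (inclusive of both endpoints).
459 = 7 × 65 + 4, so there are 65 full weeks plus 4 extra days.
Each full week contributes 2 days from the set (Mon, Wed): 65 × 2 = 130.
The 4 extra days are Wednesday, Thursday, Friday, Saturday — 1 of them qualifies.
Total: 130 + 1 = 131.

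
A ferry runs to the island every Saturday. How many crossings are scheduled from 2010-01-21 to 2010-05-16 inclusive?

17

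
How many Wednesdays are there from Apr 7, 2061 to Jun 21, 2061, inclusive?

Apr 7, 2061 is a Thursday.
The range spans 76 days (inclusive of both endpoints).
76 = 7 × 10 + 6, so there are 10 full weeks plus 6 extra days.
Each full week contributes one Wednesday: 10 so far.
The 6 extra days are Thu, Fri, Sat, Sun, Mon, Tue — none qualify.
Total: 10 + 0 = 10.

10 Wednesdays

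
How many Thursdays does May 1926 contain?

4

May 1, 1926 is a Saturday.
That's 31 days from start to end, counting both.
31 = 7 × 4 + 3, so there are 4 full weeks plus 3 extra days.
Each full week contributes one Thursday: 4 so far.
The 3 extra days are Sat, Sun, Mon — none qualify.
Total: 4 + 0 = 4.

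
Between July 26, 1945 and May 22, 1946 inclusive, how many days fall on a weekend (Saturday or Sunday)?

86

July 26, 1945 is a Thursday.
From July 26, 1945 to May 22, 1946 is 301 days inclusive.
301 = 7 × 43, so the span is exactly 43 full weeks.
Each full week contributes 2 weekend days (Sat, Sun): 43 × 2 = 86.
Total: 86.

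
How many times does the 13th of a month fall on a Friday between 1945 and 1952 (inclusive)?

Friday-the-13ths by year:
1945: Apr, Jul
1946: Sep, Dec
1947: Jun
1948: Feb, Aug
1949: May
1950: Jan, Oct
1951: Apr, Jul
1952: Jun

13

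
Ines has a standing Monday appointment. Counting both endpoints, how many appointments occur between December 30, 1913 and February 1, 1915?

57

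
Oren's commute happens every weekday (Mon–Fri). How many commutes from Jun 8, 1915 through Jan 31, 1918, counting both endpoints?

Jun 8, 1915 is a Tuesday.
The range spans 969 days (inclusive of both endpoints).
969 = 7 × 138 + 3, so there are 138 full weeks plus 3 extra days.
Each full week contributes 5 weekdays (Mon–Fri): 138 × 5 = 690.
The 3 extra days are Tuesday, Wednesday, Thursday — 3 of them qualify.
Total: 690 + 3 = 693.

693 weekdays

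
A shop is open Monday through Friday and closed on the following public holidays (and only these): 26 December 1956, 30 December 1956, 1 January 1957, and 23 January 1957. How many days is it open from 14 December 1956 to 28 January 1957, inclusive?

29

14 December 1956 is a Friday.
The range spans 46 days (inclusive of both endpoints).
46 = 7 × 6 + 4, so there are 6 full weeks plus 4 extra days.
Each full week contributes 5 weekdays (Mon–Fri): 6 × 5 = 30.
The 4 extra days are Fri, Sat, Sun, Mon — 2 of them qualify.
Total: 30 + 2 = 32.
Holidays: 26 December 1956 (Wed); 30 December 1956 (Sun); 1 January 1957 (Tue); 23 January 1957 (Wed).
3 of the 4 holidays fall on weekdays; the rest are weekends and were already excluded.
Business days: 32 − 3 = 29.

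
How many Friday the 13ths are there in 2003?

1

The 13th falls on a Friday when the month's 13th has weekday Fri.
Jan 13 is Mon; Feb 13 is Thu; Mar 13 is Thu; Apr 13 is Sun; May 13 is Tue; Jun 13 is Fri ✓; Jul 13 is Sun; Aug 13 is Wed; Sep 13 is Sat; Oct 13 is Mon; Nov 13 is Thu; Dec 13 is Sat.
Friday the 13ths: Jun.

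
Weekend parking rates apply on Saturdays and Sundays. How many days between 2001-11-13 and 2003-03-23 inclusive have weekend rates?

2001-11-13 is a Tuesday.
That's 496 days from start to end, counting both.
496 = 7 × 70 + 6, so there are 70 full weeks plus 6 extra days.
Each full week contributes 2 weekend days (Sat, Sun): 70 × 2 = 140.
The 6 extra days are Tue, Wed, Thu, Fri, Sat, Sun — 2 of them qualify.
Total: 140 + 2 = 142.

142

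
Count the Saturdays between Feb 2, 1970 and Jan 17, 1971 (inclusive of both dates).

Feb 2, 1970 is a Monday.
The range spans 350 days (inclusive of both endpoints).
350 = 7 × 50, so the span is exactly 50 full weeks.
Each full week contributes one Saturday: 50 so far.
Total: 50.

50 Saturdays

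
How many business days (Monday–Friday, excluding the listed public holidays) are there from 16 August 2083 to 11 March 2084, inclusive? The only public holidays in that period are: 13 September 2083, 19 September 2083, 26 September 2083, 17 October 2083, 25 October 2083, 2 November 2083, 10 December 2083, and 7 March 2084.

16 August 2083 is a Monday.
That's 209 days from start to end, counting both.
209 = 7 × 29 + 6, so there are 29 full weeks plus 6 extra days.
Each full week contributes 5 weekdays (Mon–Fri): 29 × 5 = 145.
The 6 extra days are Monday, Tuesday, Wednesday, Thursday, Friday, Saturday — 5 of them qualify.
Total: 145 + 5 = 150.
Holidays: 13 September 2083 (Mon); 19 September 2083 (Sun); 26 September 2083 (Sun); 17 October 2083 (Sun); 25 October 2083 (Mon); 2 November 2083 (Tue); 10 December 2083 (Fri); 7 March 2084 (Tue).
5 of the 8 holidays fall on weekdays; the rest are weekends and were already excluded.
Business days: 150 − 5 = 145.

145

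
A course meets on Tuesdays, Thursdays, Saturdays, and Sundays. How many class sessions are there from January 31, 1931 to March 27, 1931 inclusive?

32

January 31, 1931 is a Saturday.
That's 56 days from start to end, counting both.
56 = 7 × 8, so the span is exactly 8 full weeks.
Each full week contributes 4 days from the set (Tue, Thu, Sat, Sun): 8 × 4 = 32.
Total: 32.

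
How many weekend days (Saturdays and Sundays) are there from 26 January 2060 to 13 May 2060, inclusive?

26 January 2060 is a Monday.
The range spans 109 days (inclusive of both endpoints).
109 = 7 × 15 + 4, so there are 15 full weeks plus 4 extra days.
Each full week contributes 2 weekend days (Sat, Sun): 15 × 2 = 30.
The 4 extra days are Monday, Tuesday, Wednesday, Thursday — none qualify.
Total: 30 + 0 = 30.

30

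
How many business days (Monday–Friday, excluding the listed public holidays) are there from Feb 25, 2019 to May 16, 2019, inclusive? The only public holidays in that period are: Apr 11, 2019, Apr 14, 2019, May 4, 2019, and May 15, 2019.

57 business days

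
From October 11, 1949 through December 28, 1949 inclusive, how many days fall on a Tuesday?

October 11, 1949 is a Tuesday.
That's 79 days from start to end, counting both.
79 = 7 × 11 + 2, so there are 11 full weeks plus 2 extra days.
Each full week contributes one Tuesday: 11 so far.
The 2 extra days are Tuesday, Wednesday — 1 of them qualifies.
Total: 11 + 1 = 12.

12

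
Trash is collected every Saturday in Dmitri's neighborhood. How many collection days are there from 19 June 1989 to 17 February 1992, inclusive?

19 June 1989 is a Monday.
From 19 June 1989 to 17 February 1992 is 974 days inclusive.
974 = 7 × 139 + 1, so there are 139 full weeks plus 1 extra day.
Each full week contributes one Saturday: 139 so far.
The 1 extra day is Monday — none qualify.
Total: 139 + 0 = 139.

139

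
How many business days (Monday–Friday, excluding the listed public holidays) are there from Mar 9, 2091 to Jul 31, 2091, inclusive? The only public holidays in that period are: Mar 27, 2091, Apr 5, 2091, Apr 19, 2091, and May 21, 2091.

Mar 9, 2091 is a Friday.
The range spans 145 days (inclusive of both endpoints).
145 = 7 × 20 + 5, so there are 20 full weeks plus 5 extra days.
Each full week contributes 5 weekdays (Mon–Fri): 20 × 5 = 100.
The 5 extra days are Fri, Sat, Sun, Mon, Tue — 3 of them qualify.
Total: 100 + 3 = 103.
Holidays: Mar 27, 2091 (Tue); Apr 5, 2091 (Thu); Apr 19, 2091 (Thu); May 21, 2091 (Mon).
All 4 holidays fall on weekdays, so subtract 4.
Business days: 103 − 4 = 99.

99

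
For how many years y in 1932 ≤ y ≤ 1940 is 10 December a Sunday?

2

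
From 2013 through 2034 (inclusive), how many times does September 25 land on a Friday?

3

Day of week of September 25 in each year:
2013: Wed, 2014: Thu, 2015: Fri ✓, 2016: Sun, 2017: Mon, 2018: Tue, 2019: Wed, 2020: Fri ✓, 2021: Sat, 2022: Sun, 2023: Mon, 2024: Wed, 2025: Thu, 2026: Fri ✓, 2027: Sat, 2028: Mon, 2029: Tue, 2030: Wed, 2031: Thu, 2032: Sat, 2033: Sun, 2034: Mon
Fridays: 2015, 2020, 2026.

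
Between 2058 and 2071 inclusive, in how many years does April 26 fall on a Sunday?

Day of week of April 26 in each year:
2058: Fri, 2059: Sat, 2060: Mon, 2061: Tue, 2062: Wed, 2063: Thu, 2064: Sat, 2065: Sun ✓, 2066: Mon, 2067: Tue, 2068: Thu, 2069: Fri, 2070: Sat, 2071: Sun ✓
Sundays: 2065, 2071.

2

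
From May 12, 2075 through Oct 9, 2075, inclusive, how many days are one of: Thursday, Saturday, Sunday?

May 12, 2075 is a Sunday.
From May 12, 2075 to Oct 9, 2075 is 151 days inclusive.
151 = 7 × 21 + 4, so there are 21 full weeks plus 4 extra days.
Each full week contributes 3 days from the set (Thu, Sat, Sun): 21 × 3 = 63.
The 4 extra days are Sun, Mon, Tue, Wed — 1 of them qualifies.
Total: 63 + 1 = 64.

64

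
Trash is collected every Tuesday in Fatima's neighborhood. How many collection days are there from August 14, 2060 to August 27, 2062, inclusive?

106 Tuesdays

August 14, 2060 is a Saturday.
That's 744 days from start to end, counting both.
744 = 7 × 106 + 2, so there are 106 full weeks plus 2 extra days.
Each full week contributes one Tuesday: 106 so far.
The 2 extra days are Sat, Sun — none qualify.
Total: 106 + 0 = 106.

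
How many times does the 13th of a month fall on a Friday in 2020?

The 13th falls on a Friday when the month's 13th has weekday Fri.
Jan 13 is Mon; Feb 13 is Thu; Mar 13 is Fri ✓; Apr 13 is Mon; May 13 is Wed; Jun 13 is Sat; Jul 13 is Mon; Aug 13 is Thu; Sep 13 is Sun; Oct 13 is Tue; Nov 13 is Fri ✓; Dec 13 is Sun.
Friday the 13ths: Mar, Nov.

2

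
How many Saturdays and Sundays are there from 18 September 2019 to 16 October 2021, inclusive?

217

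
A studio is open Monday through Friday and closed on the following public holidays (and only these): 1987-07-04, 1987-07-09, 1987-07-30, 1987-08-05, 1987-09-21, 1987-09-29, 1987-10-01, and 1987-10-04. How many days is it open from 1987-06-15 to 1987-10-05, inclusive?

1987-06-15 is a Monday.
That's 113 days from start to end, counting both.
113 = 7 × 16 + 1, so there are 16 full weeks plus 1 extra day.
Each full week contributes 5 weekdays (Mon–Fri): 16 × 5 = 80.
The 1 extra day is Monday — 1 of them qualifies.
Total: 80 + 1 = 81.
Holidays: 1987-07-04 (Sat); 1987-07-09 (Thu); 1987-07-30 (Thu); 1987-08-05 (Wed); 1987-09-21 (Mon); 1987-09-29 (Tue); 1987-10-01 (Thu); 1987-10-04 (Sun).
6 of the 8 holidays fall on weekdays; the rest are weekends and were already excluded.
Business days: 81 − 6 = 75.

75 business days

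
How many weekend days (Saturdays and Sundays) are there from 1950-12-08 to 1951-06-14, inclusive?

54

1950-12-08 is a Friday.
From 1950-12-08 to 1951-06-14 is 189 days inclusive.
189 = 7 × 27, so the span is exactly 27 full weeks.
Each full week contributes 2 weekend days (Sat, Sun): 27 × 2 = 54.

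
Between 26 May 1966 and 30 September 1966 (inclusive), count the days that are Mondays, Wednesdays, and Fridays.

26 May 1966 is a Thursday.
The range spans 128 days (inclusive of both endpoints).
128 = 7 × 18 + 2, so there are 18 full weeks plus 2 extra days.
Each full week contributes 3 days from the set (Mon, Wed, Fri): 18 × 3 = 54.
The 2 extra days are Thursday, Friday — 1 of them qualifies.
Total: 54 + 1 = 55.

55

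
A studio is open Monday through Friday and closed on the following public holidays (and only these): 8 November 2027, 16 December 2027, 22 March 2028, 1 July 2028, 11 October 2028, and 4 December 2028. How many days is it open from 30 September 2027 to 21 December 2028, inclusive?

30 September 2027 is a Thursday.
The range spans 449 days (inclusive of both endpoints).
449 = 7 × 64 + 1, so there are 64 full weeks plus 1 extra day.
Each full week contributes 5 weekdays (Mon–Fri): 64 × 5 = 320.
The 1 extra day is Thursday — 1 of them qualifies.
Total: 320 + 1 = 321.
Holidays: 8 November 2027 (Mon); 16 December 2027 (Thu); 22 March 2028 (Wed); 1 July 2028 (Sat); 11 October 2028 (Wed); 4 December 2028 (Mon).
5 of the 6 holidays fall on weekdays; the rest are weekends and were already excluded.
Business days: 321 − 5 = 316.

316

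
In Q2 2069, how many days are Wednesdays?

13

2069-04-01 is a Monday.
That's 91 days from start to end, counting both.
91 = 7 × 13, so the span is exactly 13 full weeks.
Each full week contributes one Wednesday: 13 so far.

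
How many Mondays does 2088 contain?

52

1 January 2088 is a Thursday.
That's 366 days from start to end, counting both.
366 = 7 × 52 + 2, so there are 52 full weeks plus 2 extra days.
Each full week contributes one Monday: 52 so far.
The 2 extra days are Thursday, Friday — none qualify.
Total: 52 + 0 = 52.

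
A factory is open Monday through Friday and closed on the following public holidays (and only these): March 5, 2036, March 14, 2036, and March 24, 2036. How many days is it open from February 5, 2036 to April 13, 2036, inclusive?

46 business days

February 5, 2036 is a Tuesday.
From February 5, 2036 to April 13, 2036 is 69 days inclusive.
69 = 7 × 9 + 6, so there are 9 full weeks plus 6 extra days.
Each full week contributes 5 weekdays (Mon–Fri): 9 × 5 = 45.
The 6 extra days are Tuesday, Wednesday, Thursday, Friday, Saturday, Sunday — 4 of them qualify.
Total: 45 + 4 = 49.
Holidays: March 5, 2036 (Wed); March 14, 2036 (Fri); March 24, 2036 (Mon).
All 3 holidays fall on weekdays, so subtract 3.
Business days: 49 − 3 = 46.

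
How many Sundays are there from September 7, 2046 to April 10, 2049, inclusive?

September 7, 2046 is a Friday.
From September 7, 2046 to April 10, 2049 is 947 days inclusive.
947 = 7 × 135 + 2, so there are 135 full weeks plus 2 extra days.
Each full week contributes one Sunday: 135 so far.
The 2 extra days are Fri, Sat — none qualify.
Total: 135 + 0 = 135.

135 Sundays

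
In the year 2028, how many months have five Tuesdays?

4

A month has five Tuesdays exactly when Tuesday falls within its first (length − 28) days.
Jan: 31 days, starts Sat → 5 of Sat, Sun, Mon
Feb: 29 days, starts Tue → 5 of Tue ✓
Mar: 31 days, starts Wed → 5 of Wed, Thu, Fri
Apr: 30 days, starts Sat → 5 of Sat, Sun
May: 31 days, starts Mon → 5 of Mon, Tue, Wed ✓
Jun: 30 days, starts Thu → 5 of Thu, Fri
Jul: 31 days, starts Sat → 5 of Sat, Sun, Mon
Aug: 31 days, starts Tue → 5 of Tue, Wed, Thu ✓
Sep: 30 days, starts Fri → 5 of Fri, Sat
Oct: 31 days, starts Sun → 5 of Sun, Mon, Tue ✓
Nov: 30 days, starts Wed → 5 of Wed, Thu
Dec: 31 days, starts Fri → 5 of Fri, Sat, Sun
Months with five Tuesdays: Feb, May, Aug, Oct.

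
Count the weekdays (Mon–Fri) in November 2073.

22

November 1, 2073 is a Wednesday.
That's 30 days from start to end, counting both.
30 = 7 × 4 + 2, so there are 4 full weeks plus 2 extra days.
Each full week contributes 5 weekdays (Mon–Fri): 4 × 5 = 20.
The 2 extra days are Wed, Thu — 2 of them qualify.
Total: 20 + 2 = 22.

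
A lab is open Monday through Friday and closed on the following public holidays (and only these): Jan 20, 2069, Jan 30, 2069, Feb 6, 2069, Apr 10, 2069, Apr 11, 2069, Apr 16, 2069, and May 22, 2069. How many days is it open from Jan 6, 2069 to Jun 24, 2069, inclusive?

115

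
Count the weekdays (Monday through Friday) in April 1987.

22 weekdays

1987-04-01 is a Wednesday.
That's 30 days from start to end, counting both.
30 = 7 × 4 + 2, so there are 4 full weeks plus 2 extra days.
Each full week contributes 5 weekdays (Mon–Fri): 4 × 5 = 20.
The 2 extra days are Wed, Thu — 2 of them qualify.
Total: 20 + 2 = 22.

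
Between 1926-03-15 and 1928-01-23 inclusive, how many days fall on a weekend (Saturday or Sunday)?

1926-03-15 is a Monday.
From 1926-03-15 to 1928-01-23 is 680 days inclusive.
680 = 7 × 97 + 1, so there are 97 full weeks plus 1 extra day.
Each full week contributes 2 weekend days (Sat, Sun): 97 × 2 = 194.
The 1 extra day is Monday — none qualify.
Total: 194 + 0 = 194.

194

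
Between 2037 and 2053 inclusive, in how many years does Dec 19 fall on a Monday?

Day of week of December 19 in each year:
2037: Sat, 2038: Sun, 2039: Mon ✓, 2040: Wed, 2041: Thu, 2042: Fri, 2043: Sat, 2044: Mon ✓, 2045: Tue, 2046: Wed, 2047: Thu, 2048: Sat, 2049: Sun, 2050: Mon ✓, 2051: Tue, 2052: Thu, 2053: Fri
Mondays: 2039, 2044, 2050.

3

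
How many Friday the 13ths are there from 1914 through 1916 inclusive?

Friday-the-13ths by year:
1914: Feb, Mar, Nov
1915: Aug
1916: Oct

5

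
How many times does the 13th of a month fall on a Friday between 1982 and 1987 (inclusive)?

Friday-the-13ths by year:
1982: Aug
1983: May
1984: Jan, Apr, Jul
1985: Sep, Dec
1986: Jun
1987: Feb, Mar, Nov

11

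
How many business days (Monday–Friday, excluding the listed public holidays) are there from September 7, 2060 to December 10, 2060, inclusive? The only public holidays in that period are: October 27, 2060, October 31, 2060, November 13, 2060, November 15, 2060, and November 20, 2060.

67

September 7, 2060 is a Tuesday.
The range spans 95 days (inclusive of both endpoints).
95 = 7 × 13 + 4, so there are 13 full weeks plus 4 extra days.
Each full week contributes 5 weekdays (Mon–Fri): 13 × 5 = 65.
The 4 extra days are Tuesday, Wednesday, Thursday, Friday — 4 of them qualify.
Total: 65 + 4 = 69.
Holidays: October 27, 2060 (Wed); October 31, 2060 (Sun); November 13, 2060 (Sat); November 15, 2060 (Mon); November 20, 2060 (Sat).
2 of the 5 holidays fall on weekdays; the rest are weekends and were already excluded.
Business days: 69 − 2 = 67.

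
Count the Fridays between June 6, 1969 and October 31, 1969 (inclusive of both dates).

22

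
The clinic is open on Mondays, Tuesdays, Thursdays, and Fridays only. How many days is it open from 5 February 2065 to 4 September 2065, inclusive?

122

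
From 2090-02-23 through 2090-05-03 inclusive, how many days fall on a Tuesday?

2090-02-23 is a Thursday.
From 2090-02-23 to 2090-05-03 is 70 days inclusive.
70 = 7 × 10, so the span is exactly 10 full weeks.
Each full week contributes one Tuesday: 10 so far.
Total: 10.

10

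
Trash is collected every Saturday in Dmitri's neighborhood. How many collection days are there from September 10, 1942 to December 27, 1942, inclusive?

September 10, 1942 is a Thursday.
The range spans 109 days (inclusive of both endpoints).
109 = 7 × 15 + 4, so there are 15 full weeks plus 4 extra days.
Each full week contributes one Saturday: 15 so far.
The 4 extra days are Thu, Fri, Sat, Sun — 1 of them qualifies.
Total: 15 + 1 = 16.

16 Saturdays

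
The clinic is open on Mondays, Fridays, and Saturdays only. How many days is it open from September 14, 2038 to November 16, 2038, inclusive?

September 14, 2038 is a Tuesday.
From September 14, 2038 to November 16, 2038 is 64 days inclusive.
64 = 7 × 9 + 1, so there are 9 full weeks plus 1 extra day.
Each full week contributes 3 days from the set (Mon, Fri, Sat): 9 × 3 = 27.
The 1 extra day is Tue — none qualify.
Total: 27 + 0 = 27.

27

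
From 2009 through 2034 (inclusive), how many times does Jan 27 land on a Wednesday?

Day of week of January 27 in each year:
2009: Tue, 2010: Wed ✓, 2011: Thu, 2012: Fri, 2013: Sun, 2014: Mon, 2015: Tue, 2016: Wed ✓, 2017: Fri, 2018: Sat, 2019: Sun, 2020: Mon, 2021: Wed ✓, 2022: Thu, 2023: Fri, 2024: Sat, 2025: Mon, 2026: Tue, 2027: Wed ✓, 2028: Thu, 2029: Sat, 2030: Sun, 2031: Mon, 2032: Tue, 2033: Thu, 2034: Fri
Wednesdays: 2010, 2016, 2021, 2027.

4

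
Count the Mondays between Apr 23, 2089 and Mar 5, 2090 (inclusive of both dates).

Apr 23, 2089 is a Saturday.
That's 317 days from start to end, counting both.
317 = 7 × 45 + 2, so there are 45 full weeks plus 2 extra days.
Each full week contributes one Monday: 45 so far.
The 2 extra days are Sat, Sun — none qualify.
Total: 45 + 0 = 45.

45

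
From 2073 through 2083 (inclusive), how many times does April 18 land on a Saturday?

2

Day of week of April 18 in each year:
2073: Tue, 2074: Wed, 2075: Thu, 2076: Sat ✓, 2077: Sun, 2078: Mon, 2079: Tue, 2080: Thu, 2081: Fri, 2082: Sat ✓, 2083: Sun
Saturdays: 2076, 2082.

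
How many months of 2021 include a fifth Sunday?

4

A month has five Sundays exactly when Sunday falls within its first (length − 28) days.
Jan: 31 days, starts Fri → 5 of Fri, Sat, Sun ✓
Feb: 28 days, starts Mon → 5 of (none)
Mar: 31 days, starts Mon → 5 of Mon, Tue, Wed
Apr: 30 days, starts Thu → 5 of Thu, Fri
May: 31 days, starts Sat → 5 of Sat, Sun, Mon ✓
Jun: 30 days, starts Tue → 5 of Tue, Wed
Jul: 31 days, starts Thu → 5 of Thu, Fri, Sat
Aug: 31 days, starts Sun → 5 of Sun, Mon, Tue ✓
Sep: 30 days, starts Wed → 5 of Wed, Thu
Oct: 31 days, starts Fri → 5 of Fri, Sat, Sun ✓
Nov: 30 days, starts Mon → 5 of Mon, Tue
Dec: 31 days, starts Wed → 5 of Wed, Thu, Fri
Months with five Sundays: Jan, May, Aug, Oct.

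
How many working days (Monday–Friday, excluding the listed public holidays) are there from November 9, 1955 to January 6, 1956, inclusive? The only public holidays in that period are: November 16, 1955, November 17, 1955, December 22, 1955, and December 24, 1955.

40

November 9, 1955 is a Wednesday.
From November 9, 1955 to January 6, 1956 is 59 days inclusive.
59 = 7 × 8 + 3, so there are 8 full weeks plus 3 extra days.
Each full week contributes 5 weekdays (Mon–Fri): 8 × 5 = 40.
The 3 extra days are Wednesday, Thursday, Friday — 3 of them qualify.
Total: 40 + 3 = 43.
Holidays: November 16, 1955 (Wed); November 17, 1955 (Thu); December 22, 1955 (Thu); December 24, 1955 (Sat).
3 of the 4 holidays fall on weekdays; the rest are weekends and were already excluded.
Business days: 43 − 3 = 40.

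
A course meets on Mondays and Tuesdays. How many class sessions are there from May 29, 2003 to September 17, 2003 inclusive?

32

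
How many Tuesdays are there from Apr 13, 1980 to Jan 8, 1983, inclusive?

Apr 13, 1980 is a Sunday.
The range spans 1001 days (inclusive of both endpoints).
1001 = 7 × 143, so the span is exactly 143 full weeks.
Each full week contributes one Tuesday: 143 so far.
Total: 143.

143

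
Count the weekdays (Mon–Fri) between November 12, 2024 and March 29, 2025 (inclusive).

99 weekdays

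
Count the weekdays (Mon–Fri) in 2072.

Jan 1, 2072 is a Friday.
From Jan 1, 2072 to Dec 31, 2072 is 366 days inclusive.
366 = 7 × 52 + 2, so there are 52 full weeks plus 2 extra days.
Each full week contributes 5 weekdays (Mon–Fri): 52 × 5 = 260.
The 2 extra days are Fri, Sat — 1 of them qualifies.
Total: 260 + 1 = 261.

261 weekdays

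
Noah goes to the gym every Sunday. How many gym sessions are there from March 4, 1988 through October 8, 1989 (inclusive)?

84 Sundays

March 4, 1988 is a Friday.
From March 4, 1988 to October 8, 1989 is 584 days inclusive.
584 = 7 × 83 + 3, so there are 83 full weeks plus 3 extra days.
Each full week contributes one Sunday: 83 so far.
The 3 extra days are Friday, Saturday, Sunday — 1 of them qualifies.
Total: 83 + 1 = 84.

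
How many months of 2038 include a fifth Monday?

A month has five Mondays exactly when Monday falls within its first (length − 28) days.
Jan: 31 days, starts Fri → 5 of Fri, Sat, Sun
Feb: 28 days, starts Mon → 5 of (none)
Mar: 31 days, starts Mon → 5 of Mon, Tue, Wed ✓
Apr: 30 days, starts Thu → 5 of Thu, Fri
May: 31 days, starts Sat → 5 of Sat, Sun, Mon ✓
Jun: 30 days, starts Tue → 5 of Tue, Wed
Jul: 31 days, starts Thu → 5 of Thu, Fri, Sat
Aug: 31 days, starts Sun → 5 of Sun, Mon, Tue ✓
Sep: 30 days, starts Wed → 5 of Wed, Thu
Oct: 31 days, starts Fri → 5 of Fri, Sat, Sun
Nov: 30 days, starts Mon → 5 of Mon, Tue ✓
Dec: 31 days, starts Wed → 5 of Wed, Thu, Fri
Months with five Mondays: Mar, May, Aug, Nov.

4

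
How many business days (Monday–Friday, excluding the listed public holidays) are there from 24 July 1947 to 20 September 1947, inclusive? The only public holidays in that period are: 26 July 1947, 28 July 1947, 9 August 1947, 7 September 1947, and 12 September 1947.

40 business days

24 July 1947 is a Thursday.
That's 59 days from start to end, counting both.
59 = 7 × 8 + 3, so there are 8 full weeks plus 3 extra days.
Each full week contributes 5 weekdays (Mon–Fri): 8 × 5 = 40.
The 3 extra days are Thu, Fri, Sat — 2 of them qualify.
Total: 40 + 2 = 42.
Holidays: 26 July 1947 (Sat); 28 July 1947 (Mon); 9 August 1947 (Sat); 7 September 1947 (Sun); 12 September 1947 (Fri).
2 of the 5 holidays fall on weekdays; the rest are weekends and were already excluded.
Business days: 42 − 2 = 40.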